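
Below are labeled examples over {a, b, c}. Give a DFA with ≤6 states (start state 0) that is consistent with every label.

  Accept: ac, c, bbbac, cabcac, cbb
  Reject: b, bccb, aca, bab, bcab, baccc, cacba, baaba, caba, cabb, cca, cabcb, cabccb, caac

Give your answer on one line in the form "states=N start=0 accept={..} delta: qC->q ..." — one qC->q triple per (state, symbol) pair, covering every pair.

states=4 start=0 accept={1} delta: 0a->0 0b->0 0c->1 1a->2 1b->1 1c->2 2a->2 2b->2 2c->3 3a->0 3b->0 3c->0

Grow the machine one transition at a time. Run the examples from 0; the earliest place one falls off (shortest prefix, ties alphabetical) gets sent to the lowest-numbered state that keeps every Accept/Reject pair distinguishable — a pair clashes when both reach the same state with identical unread suffix — and to a fresh state only if none does.
a: 0a undefined. 0a->0: ok.
b: 0b undefined. 0b->0: ok.
c: 0c undefined. 0c->0: no, ac/b meet in 0. Open state 1: 0c->1.
ca: 1a undefined. 1a->0: no, ac/caac meet in 1. 1a->1: no, ac/aca meet in 1. Open state 2: 1a->2.
cb: 1b undefined. 1b->0: no, cbb/b meet in 0. 1b->1: ok.
cc: 1c undefined. 1c->0: no, ac/baccc meet in 1. 1c->1: no, ac/bccb meet in 1. 1c->2: ok.
caa: 2a undefined. 2a->0: no, ac/caac meet in 1. 2a->1: no, ac/cca meet in 1. 2a->2: ok.
cab: 2b undefined. 2b->0: no, ac/cabcb meet in 1. 2b->1: no, ac/bccb meet in 1. 2b->2: ok.
cac: 2c undefined. 2c->0: no, ac/cabccb meet in 1. 2c->1: no, ac/baccc meet in 1. 2c->2: no, cabcac/bccb meet in 2. Open state 3: 2c->3.
cacb: 3b undefined. 3b->0: ok.
cabca: 3a undefined. 3a->0: ok.
cabcc: 3c undefined. 3c->0: ok.
All examples now run through 4 states with every (state, symbol) defined. Accept strings end in {1}, Reject strings end in {0,2,3}; accept={1}.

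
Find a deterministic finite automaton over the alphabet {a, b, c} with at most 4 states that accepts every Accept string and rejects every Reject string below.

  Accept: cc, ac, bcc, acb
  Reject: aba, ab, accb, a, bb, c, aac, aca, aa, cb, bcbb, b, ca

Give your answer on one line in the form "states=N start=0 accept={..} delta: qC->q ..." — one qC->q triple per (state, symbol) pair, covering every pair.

states=3 start=0 accept={2} delta: 0a->1 0b->0 0c->1 1a->0 1b->0 1c->2 2a->0 2b->2 2c->0

Fold the examples into a partial DFA from state 0: repeatedly fix the first undefined (state, symbol) met by the shortest-then-alphabetical prefix, trying targets in increasing order and rejecting any under which an Accept and a Reject string meet in one state with the same remainder; add a state when all current targets are rejected. Accepting states are where Accept strings end.
a: 0a undefined. 0a->0: no, ac/c meet in 0 with "c" left. Open state 1: 0a->1.
b: 0b undefined. 0b->0: ok.
c: 0c undefined. 0c->0: no, cc/bb meet in 0. 0c->1: ok.
aa: 1a undefined. 1a->0: ok.
ab: 1b undefined. 1b->0: ok.
ac: 1c undefined. 1c->0: no, cc/ab meet in 0. 1c->1: no, cc/aba meet in 1. Open state 2: 1c->2.
aca: 2a undefined. 2a->0: ok.
acb: 2b undefined. 2b->0: no, acb/ab meet in 0. 2b->1: no, acb/aba meet in 1. 2b->2: ok.
acc: 2c undefined. 2c->0: ok.
All examples now run through 3 states with every (state, symbol) defined. Accept strings end in {2}, Reject strings end in {0,1}; accept={2}.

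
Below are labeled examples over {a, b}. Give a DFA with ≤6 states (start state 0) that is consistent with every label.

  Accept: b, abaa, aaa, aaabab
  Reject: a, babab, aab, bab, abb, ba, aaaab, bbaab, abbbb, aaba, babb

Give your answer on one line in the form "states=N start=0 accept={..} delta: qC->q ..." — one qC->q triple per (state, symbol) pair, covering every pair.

states=4 start=0 accept={0,2} delta: 0a->1 0b->0 1a->2 1b->1 2a->2 2b->3 3a->3 3b->0

Grow the machine one transition at a time. Run the examples from 0; the earliest place one falls off (shortest prefix, ties alphabetical) gets sent to the lowest-numbered state that keeps every Accept/Reject pair distinguishable — a pair clashes when both reach the same state with identical unread suffix — and to a fresh state only if none does.
a: 0a undefined. 0a->0: no, b/aab meet in 0 with "b" left. Open state 1: 0a->1.
b: 0b undefined. 0b->0: ok.
aa: 1a undefined. 1a->0: no, b/aab meet in 0. 1a->1: no, aaa/a meet in 1. Open state 2: 1a->2.
ab: 1b undefined. 1b->0: no, b/babab meet in 0. 1b->1: ok.
aaa: 2a undefined. 2a->0: no, aaabab/a meet in 1. 2a->1: no, abaa/a meet in 1. 2a->2: ok.
aab: 2b undefined. 2b->0: no, b/babab meet in 0. 2b->1: no, abaa/aaba meet in 2. 2b->2: no, abaa/babab meet in 2. Open state 3: 2b->3.
aaba: 3a undefined. 3a->0: no, b/aaba meet in 0. 3a->1: no, aaabab/a meet in 1. 3a->2: no, abaa/aaba meet in 2. 3a->3: ok.
aaabab: 3b undefined. 3b->0: ok.
All examples now run through 4 states with every (state, symbol) defined. Accept strings end in {0,2}, Reject strings end in {1,3}; accept={0,2}.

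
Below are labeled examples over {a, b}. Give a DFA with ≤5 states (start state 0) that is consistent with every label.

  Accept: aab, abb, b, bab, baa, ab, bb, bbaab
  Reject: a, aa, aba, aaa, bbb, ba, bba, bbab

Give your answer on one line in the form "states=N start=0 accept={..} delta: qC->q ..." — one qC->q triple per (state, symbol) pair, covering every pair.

Fold the examples into a partial DFA from state 0: repeatedly fix the first undefined (state, symbol) met by the shortest-then-alphabetical prefix, trying targets in increasing order and rejecting any under which an Accept and a Reject string meet in one state with the same remainder; add a state when all current targets are rejected. Accepting states are where Accept strings end.
a: 0a undefined. 0a->0: ok.
b: 0b undefined. 0b->0: no, aab/a meet in 0. Open state 1: 0b->1.
ba: 1a undefined. 1a->0: no, baa/a meet in 0. 1a->1: no, aab/aba meet in 1. Open state 2: 1a->2.
bb: 1b undefined. 1b->0: no, aab/bbb meet in 1. 1b->1: no, aab/bbb meet in 1. 1b->2: no, abb/aba meet in 2. Open state 3: 1b->3.
baa: 2a undefined. 2a->0: no, baa/a meet in 0. 2a->1: ok.
bab: 2b undefined. 2b->0: no, bab/a meet in 0. 2b->1: ok.
bba: 3a undefined. 3a->0: no, aab/bbab meet in 1. 3a->1: no, aab/bba meet in 1. 3a->2: no, aab/bbab meet in 1. 3a->3: no, abb/bba meet in 3. Open state 4: 3a->4.
bbb: 3b undefined. 3b->0: ok.
bbaa: 4a undefined. 4a->0: ok.
bbab: 4b undefined. 4b->0: ok.
All examples now run through 5 states with every (state, symbol) defined. Accept strings end in {1,3}, Reject strings end in {0,2,4}; accept={1,3}.

states=5 start=0 accept={1,3} delta: 0a->0 0b->1 1a->2 1b->3 2a->1 2b->1 3a->4 3b->0 4a->0 4b->0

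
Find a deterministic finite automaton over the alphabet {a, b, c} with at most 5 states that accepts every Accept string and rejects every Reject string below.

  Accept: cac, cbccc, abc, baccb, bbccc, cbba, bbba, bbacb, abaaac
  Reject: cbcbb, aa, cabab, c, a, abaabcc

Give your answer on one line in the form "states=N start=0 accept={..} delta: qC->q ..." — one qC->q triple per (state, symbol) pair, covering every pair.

State merging on the prefix tree: take the shortest (then alphabetical) example prefix whose next move is undefined and point that move at state 0, else 1, else 2, ...; a target is out if some Accept/Reject pair would then sit in one state with the same input left (inseparable). If every existing state is out, open a new one.
a: 0a undefined. 0a->0: ok.
b: 0b undefined. 0b->0: no, abc/c meet in 0 with "c" left. Open state 1: 0b->1.
c: 0c undefined. 0c->0: no, cac/aa meet in 0. 0c->1: ok.
ba: 1a undefined. 1a->0: no, cac/cabab meet in 1. 1a->1: ok.
bb: 1b undefined. 1b->0: no, cac/abaabcc meet in 1 with "c" left. 1b->1: no, cbba/cabab meet in 1. Open state 2: 1b->2.
abc: 1c undefined. 1c->0: no, cac/aa meet in 0. 1c->1: no, cac/c meet in 1. 1c->2: ok.
bba: 2a undefined. 2a->0: ok.
bbb: 2b undefined. 2b->0: no, cbba/aa meet in 0. 2b->1: no, cbba/cabab meet in 1. 2b->2: no, cbba/aa meet in 0. Open state 3: 2b->3.
bbc: 2c undefined. 2c->0: no, cac/cbcbb meet in 2. 2c->1: no, cac/abaabcc meet in 2. 2c->2: no, cac/abaabcc meet in 2. 2c->3: ok.
bbba: 3a undefined. 3a->0: no, cbba/aa meet in 0. 3a->1: no, cbba/cabab meet in 1. 3a->2: ok.
bbcc: 3c undefined. 3c->0: no, cbccc/cabab meet in 1. 3c->1: ok.
cbcb: 3b undefined. 3b->0: no, baccb/aa meet in 0. 3b->1: no, cac/cbcbb meet in 2. 3b->2: ok.
All examples now run through 4 states with every (state, symbol) defined. Accept strings end in {2}, Reject strings end in {0,1,3}; accept={2}.

states=4 start=0 accept={2} delta: 0a->0 0b->1 0c->1 1a->1 1b->2 1c->2 2a->0 2b->3 2c->3 3a->2 3b->2 3c->1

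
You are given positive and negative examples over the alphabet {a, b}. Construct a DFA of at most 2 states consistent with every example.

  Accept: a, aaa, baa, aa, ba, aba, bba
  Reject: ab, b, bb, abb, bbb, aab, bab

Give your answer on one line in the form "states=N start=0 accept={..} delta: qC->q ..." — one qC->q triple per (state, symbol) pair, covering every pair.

Grow the machine one transition at a time. Run the examples from 0; the earliest place one falls off (shortest prefix, ties alphabetical) gets sent to the lowest-numbered state that keeps every Accept/Reject pair distinguishable — a pair clashes when both reach the same state with identical unread suffix — and to a fresh state only if none does.
a: 0a undefined. 0a->0: ok.
b: 0b undefined. 0b->0: no, a/ab meet in 0. Open state 1: 0b->1.
ba: 1a undefined. 1a->0: ok.
bb: 1b undefined. 1b->0: no, a/bb meet in 0. 1b->1: ok.
All examples now run through 2 states with every (state, symbol) defined. Accept strings end in {0}, Reject strings end in {1}; accept={0}.

states=2 start=0 accept={0} delta: 0a->0 0b->1 1a->0 1b->1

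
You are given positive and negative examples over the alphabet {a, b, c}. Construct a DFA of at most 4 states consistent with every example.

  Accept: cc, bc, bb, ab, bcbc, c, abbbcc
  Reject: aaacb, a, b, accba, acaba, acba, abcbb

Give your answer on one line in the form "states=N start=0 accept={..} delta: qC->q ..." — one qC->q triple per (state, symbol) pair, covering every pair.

states=4 start=0 accept={0,2} delta: 0a->1 0b->1 0c->0 1a->0 1b->2 1c->2 2a->1 2b->3 2c->1 3a->1 3b->0 3c->0

Grow the machine one transition at a time. Run the examples from 0; the earliest place one falls off (shortest prefix, ties alphabetical) gets sent to the lowest-numbered state that keeps every Accept/Reject pair distinguishable — a pair clashes when both reach the same state with identical unread suffix — and to a fresh state only if none does.
a: 0a undefined. 0a->0: no, ab/b meet in 0 with "b" left. Open state 1: 0a->1.
b: 0b undefined. 0b->0: no, bb/b meet in 0. 0b->1: ok.
c: 0c undefined. 0c->0: ok.
aa: 1a undefined. 1a->0: ok.
ab: 1b undefined. 1b->0: no, cc/abcbb meet in 0. 1b->1: no, bb/a meet in 1. Open state 2: 1b->2.
ac: 1c undefined. 1c->0: no, cc/accba meet in 0. 1c->1: no, cc/acaba meet in 0. 1c->2: ok.
abb: 2b undefined. 2b->0: no, cc/aaacb meet in 0. 2b->1: no, cc/acba meet in 0. 2b->2: no, bc/aaacb meet in 2. Open state 3: 2b->3.
abc: 2c undefined. 2c->0: no, cc/accba meet in 0. 2c->1: ok.
aca: 2a undefined. 2a->0: no, cc/accba meet in 0. 2a->1: ok.
abbb: 3b undefined. 3b->0: ok.
acba: 3a undefined. 3a->0: no, cc/acba meet in 0. 3a->1: ok.
bcbc: 3c undefined. 3c->0: ok.
All examples now run through 4 states with every (state, symbol) defined. Accept strings end in {0,2}, Reject strings end in {1,3}; accept={0,2}.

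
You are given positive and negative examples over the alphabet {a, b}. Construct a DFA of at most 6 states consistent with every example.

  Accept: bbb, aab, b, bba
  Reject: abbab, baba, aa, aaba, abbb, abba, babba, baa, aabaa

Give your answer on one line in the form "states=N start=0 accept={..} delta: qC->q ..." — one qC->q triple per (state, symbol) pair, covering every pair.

states=5 start=0 accept={0,1,3} delta: 0a->1 0b->0 1a->2 1b->2 2a->2 2b->3 3a->4 3b->2 4a->2 4b->2

Grow the machine one transition at a time. Run the examples from 0; the earliest place one falls off (shortest prefix, ties alphabetical) gets sent to the lowest-numbered state that keeps every Accept/Reject pair distinguishable — a pair clashes when both reach the same state with identical unread suffix — and to a fresh state only if none does.
a: 0a undefined. 0a->0: no, bbb/abbb meet in 0 with "bbb" left. Open state 1: 0a->1.
b: 0b undefined. 0b->0: ok.
aa: 1a undefined. 1a->0: no, bbb/aa meet in 0. 1a->1: no, bba/aa meet in 1. Open state 2: 1a->2.
ab: 1b undefined. 1b->0: no, bbb/abbab meet in 0. 1b->1: no, aab/abbab meet in 2 with "b" left. 1b->2: ok.
aab: 2b undefined. 2b->0: no, bbb/abbb meet in 0. 2b->1: no, aab/abbab meet in 1. 2b->2: no, aab/aa meet in 2. Open state 3: 2b->3.
aaba: 3a undefined. 3a->0: no, bbb/abbab meet in 0. 3a->1: no, bba/aaba meet in 1. 3a->2: no, aab/abbab meet in 3. 3a->3: no, aab/aaba meet in 3. Open state 4: 3a->4.
abbb: 3b undefined. 3b->0: no, bbb/abbb meet in 0. 3b->1: no, bba/abbb meet in 1. 3b->2: ok.
baba: 2a undefined. 2a->0: no, bbb/baba meet in 0. 2a->1: no, bba/baba meet in 1. 2a->2: ok.
aabaa: 4a undefined. 4a->0: no, bbb/aabaa meet in 0. 4a->1: no, bba/aabaa meet in 1. 4a->2: ok.
abbab: 4b undefined. 4b->0: no, bbb/abbab meet in 0. 4b->1: no, bba/abbab meet in 1. 4b->2: ok.
All examples now run through 5 states with every (state, symbol) defined. Accept strings end in {0,1,3}, Reject strings end in {2,4}; accept={0,1,3}.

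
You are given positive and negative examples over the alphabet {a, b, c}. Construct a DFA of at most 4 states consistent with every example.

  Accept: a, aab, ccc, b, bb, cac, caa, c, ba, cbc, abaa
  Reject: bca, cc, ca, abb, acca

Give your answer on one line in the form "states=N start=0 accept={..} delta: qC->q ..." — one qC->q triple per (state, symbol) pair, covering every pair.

Grow the machine one transition at a time. Run the examples from 0; the earliest place one falls off (shortest prefix, ties alphabetical) gets sent to the lowest-numbered state that keeps every Accept/Reject pair distinguishable — a pair clashes when both reach the same state with identical unread suffix — and to a fresh state only if none does.
a: 0a undefined. 0a->0: no, bb/abb meet in 0 with "bb" left. Open state 1: 0a->1.
b: 0b undefined. 0b->0: ok.
c: 0c undefined. 0c->0: no, a/bca meet in 1. 0c->1: ok.
aa: 1a undefined. 1a->0: no, aab/bca meet in 0. 1a->1: no, a/bca meet in 1. Open state 2: 1a->2.
ab: 1b undefined. 1b->0: no, b/abb meet in 0. 1b->1: no, a/abb meet in 1. 1b->2: no, aab/abb meet in 2 with "b" left. Open state 3: 1b->3.
ac: 1c undefined. 1c->0: no, b/cc meet in 0. 1c->1: no, a/cc meet in 1. 1c->2: ok.
aab: 2b undefined. 2b->0: ok.
aba: 3a undefined. 3a->0: ok.
abb: 3b undefined. 3b->0: no, aab/abb meet in 0. 3b->1: no, a/abb meet in 1. 3b->2: ok.
acc: 2c undefined. 2c->0: no, a/acca meet in 1. 2c->1: ok.
caa: 2a undefined. 2a->0: ok.
cbc: 3c undefined. 3c->0: ok.
All examples now run through 4 states with every (state, symbol) defined. Accept strings end in {0,1}, Reject strings end in {2}; accept={0,1}.

states=4 start=0 accept={0,1} delta: 0a->1 0b->0 0c->1 1a->2 1b->3 1c->2 2a->0 2b->0 2c->1 3a->0 3b->2 3c->0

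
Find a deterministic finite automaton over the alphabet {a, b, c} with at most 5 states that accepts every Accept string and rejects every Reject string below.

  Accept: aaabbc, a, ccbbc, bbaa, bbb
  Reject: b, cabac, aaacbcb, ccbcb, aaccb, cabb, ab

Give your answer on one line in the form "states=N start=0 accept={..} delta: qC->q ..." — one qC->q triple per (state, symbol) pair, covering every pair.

states=3 start=0 accept={0} delta: 0a->0 0b->1 0c->0 1a->1 1b->2 1c->1 2a->0 2b->0 2c->0

Fold the examples into a partial DFA from state 0: repeatedly fix the first undefined (state, symbol) met by the shortest-then-alphabetical prefix, trying targets in increasing order and rejecting any under which an Accept and a Reject string meet in one state with the same remainder; add a state when all current targets are rejected. Accepting states are where Accept strings end.
a: 0a undefined. 0a->0: ok.
b: 0b undefined. 0b->0: no, a/b meet in 0. Open state 1: 0b->1.
c: 0c undefined. 0c->0: ok.
bb: 1b undefined. 1b->0: no, aaabbc/cabb meet in 0. 1b->1: no, bbb/b meet in 1. Open state 2: 1b->2.
bba: 2a undefined. 2a->0: ok.
bbb: 2b undefined. 2b->0: ok.
caba: 1a undefined. 1a->0: no, a/cabac meet in 0. 1a->1: ok.
ccbc: 1c undefined. 1c->0: no, a/cabac meet in 0. 1c->1: ok.
ccbbc: 2c undefined. 2c->0: ok.
All examples now run through 3 states with every (state, symbol) defined. Accept strings end in {0}, Reject strings end in {1,2}; accept={0}.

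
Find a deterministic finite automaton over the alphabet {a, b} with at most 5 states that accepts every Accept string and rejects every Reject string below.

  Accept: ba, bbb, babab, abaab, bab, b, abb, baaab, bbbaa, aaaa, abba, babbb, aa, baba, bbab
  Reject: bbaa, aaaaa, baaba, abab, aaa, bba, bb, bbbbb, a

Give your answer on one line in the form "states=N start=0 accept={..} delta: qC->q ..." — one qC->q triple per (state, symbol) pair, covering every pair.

Fold the examples into a partial DFA from state 0: repeatedly fix the first undefined (state, symbol) met by the shortest-then-alphabetical prefix, trying targets in increasing order and rejecting any under which an Accept and a Reject string meet in one state with the same remainder; add a state when all current targets are rejected. Accepting states are where Accept strings end.
a: 0a undefined. 0a->0: no, bab/abab meet in 0 with "bab" left. Open state 1: 0a->1.
b: 0b undefined. 0b->0: no, ba/bba meet in 1. 0b->1: no, b/a meet in 1. Open state 2: 0b->2.
aa: 1a undefined. 1a->0: ok.
ab: 1b undefined. 1b->0: no, aaaa/abab meet in 0. 1b->1: no, abaab/aaaaa meet in 1. 1b->2: no, bab/abab meet in 2 with "ab" left. Open state 3: 1b->3.
ba: 2a undefined. 2a->0: ok.
bb: 2b undefined. 2b->0: no, ba/bbaa meet in 0. 2b->1: no, ba/bba meet in 0. 2b->2: no, ba/bba meet in 0. 2b->3: no, bbab/abab meet in 3 with "ab" left. Open state 4: 2b->4.
aba: 3a undefined. 3a->0: no, ba/baaba meet in 0. 3a->1: ok.
abb: 3b undefined. 3b->0: no, abba/aaaaa meet in 1. 3b->1: no, abb/aaaaa meet in 1. 3b->2: ok.
bba: 4a undefined. 4a->0: no, ba/bba meet in 0. 4a->1: no, ba/bbaa meet in 0. 4a->2: no, ba/bbaa meet in 0. 4a->3: ok.
bbb: 4b undefined. 4b->0: ok.
All examples now run through 5 states with every (state, symbol) defined. Accept strings end in {0,2}, Reject strings end in {1,3,4}; accept={0,2}.

states=5 start=0 accept={0,2} delta: 0a->1 0b->2 1a->0 1b->3 2a->0 2b->4 3a->1 3b->2 4a->3 4b->0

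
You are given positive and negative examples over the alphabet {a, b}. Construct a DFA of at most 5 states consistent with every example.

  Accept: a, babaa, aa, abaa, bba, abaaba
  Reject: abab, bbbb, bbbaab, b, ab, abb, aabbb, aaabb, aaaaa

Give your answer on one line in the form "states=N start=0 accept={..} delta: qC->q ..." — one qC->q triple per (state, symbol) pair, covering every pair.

Fold the examples into a partial DFA from state 0: repeatedly fix the first undefined (state, symbol) met by the shortest-then-alphabetical prefix, trying targets in increasing order and rejecting any under which an Accept and a Reject string meet in one state with the same remainder; add a state when all current targets are rejected. Accepting states are where Accept strings end.
a: 0a undefined. 0a->0: no, a/aaaaa meet in 0. Open state 1: 0a->1.
b: 0b undefined. 0b->0: ok.
aa: 1a undefined. 1a->0: no, a/aaaaa meet in 1. 1a->1: no, a/aaaaa meet in 1. Open state 2: 1a->2.
ab: 1b undefined. 1b->0: ok.
aaa: 2a undefined. 2a->0: no, babaa/aaaaa meet in 2. 2a->1: no, a/aaaaa meet in 1. 2a->2: no, babaa/aaaaa meet in 2. Open state 3: 2a->3.
aab: 2b undefined. 2b->0: ok.
aaaa: 3a undefined. 3a->0: no, a/aaaaa meet in 1. 3a->1: no, babaa/aaaaa meet in 2. 3a->2: ok.
aaab: 3b undefined. 3b->0: ok.
All examples now run through 4 states with every (state, symbol) defined. Accept strings end in {1,2}, Reject strings end in {0,3}; accept={1,2}.

states=4 start=0 accept={1,2} delta: 0a->1 0b->0 1a->2 1b->0 2a->3 2b->0 3a->2 3b->0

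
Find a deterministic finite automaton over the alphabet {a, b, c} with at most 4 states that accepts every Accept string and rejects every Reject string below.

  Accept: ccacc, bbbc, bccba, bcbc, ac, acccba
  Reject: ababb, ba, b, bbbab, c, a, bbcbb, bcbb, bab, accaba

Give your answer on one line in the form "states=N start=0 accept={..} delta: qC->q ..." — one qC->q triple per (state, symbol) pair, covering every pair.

states=4 start=0 accept={2} delta: 0a->1 0b->1 0c->0 1a->0 1b->0 1c->2 2a->0 2b->3 2c->2 3a->2 3b->0 3c->2

Fold the examples into a partial DFA from state 0: repeatedly fix the first undefined (state, symbol) met by the shortest-then-alphabetical prefix, trying targets in increasing order and rejecting any under which an Accept and a Reject string meet in one state with the same remainder; add a state when all current targets are rejected. Accepting states are where Accept strings end.
a: 0a undefined. 0a->0: no, ac/c meet in 0 with "c" left. Open state 1: 0a->1.
b: 0b undefined. 0b->0: no, bbbc/c meet in 0 with "c" left. 0b->1: ok.
c: 0c undefined. 0c->0: ok.
ab: 1b undefined. 1b->0: ok.
ac: 1c undefined. 1c->0: no, ccacc/c meet in 0. 1c->1: no, ccacc/ababb meet in 1. Open state 2: 1c->2.
ba: 1a undefined. 1a->0: ok.
acc: 2c undefined. 2c->0: no, ccacc/ba meet in 0. 2c->1: no, ccacc/ababb meet in 1. 2c->2: ok.
bcb: 2b undefined. 2b->0: no, bccba/ababb meet in 1. 2b->1: no, bccba/ba meet in 0. 2b->2: no, ccacc/bcbb meet in 2. Open state 3: 2b->3.
acca: 2a undefined. 2a->0: ok.
bcbb: 3b undefined. 3b->0: ok.
bcbc: 3c undefined. 3c->0: no, bcbc/ba meet in 0. 3c->1: no, bcbc/ababb meet in 1. 3c->2: ok.
bccba: 3a undefined. 3a->0: no, bccba/ba meet in 0. 3a->1: no, bccba/ababb meet in 1. 3a->2: ok.
All examples now run through 4 states with every (state, symbol) defined. Accept strings end in {2}, Reject strings end in {0,1}; accept={2}.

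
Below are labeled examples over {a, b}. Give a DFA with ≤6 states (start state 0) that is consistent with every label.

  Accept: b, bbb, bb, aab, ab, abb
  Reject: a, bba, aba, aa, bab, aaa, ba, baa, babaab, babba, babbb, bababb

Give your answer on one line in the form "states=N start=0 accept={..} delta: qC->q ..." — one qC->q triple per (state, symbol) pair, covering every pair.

Fold the examples into a partial DFA from state 0: repeatedly fix the first undefined (state, symbol) met by the shortest-then-alphabetical prefix, trying targets in increasing order and rejecting any under which an Accept and a Reject string meet in one state with the same remainder; add a state when all current targets are rejected. Accepting states are where Accept strings end.
a: 0a undefined. 0a->0: ok.
b: 0b undefined. 0b->0: no, b/a meet in 0. Open state 1: 0b->1.
ba: 1a undefined. 1a->0: no, b/bab meet in 1. 1a->1: no, b/aba meet in 1. Open state 2: 1a->2.
bb: 1b undefined. 1b->0: no, bb/a meet in 0. 1b->1: ok.
baa: 2a undefined. 2a->0: ok.
bab: 2b undefined. 2b->0: no, b/babaab meet in 1. 2b->1: no, b/bab meet in 1. 2b->2: no, b/babaab meet in 1. Open state 3: 2b->3.
baba: 3a undefined. 3a->0: no, b/babaab meet in 1. 3a->1: no, b/bababb meet in 1. 3a->2: no, b/babaab meet in 1. 3a->3: ok.
babb: 3b undefined. 3b->0: no, b/babbb meet in 1. 3b->1: no, b/babaab meet in 1. 3b->2: ok.
All examples now run through 4 states with every (state, symbol) defined. Accept strings end in {1}, Reject strings end in {0,2,3}; accept={1}.

states=4 start=0 accept={1} delta: 0a->0 0b->1 1a->2 1b->1 2a->0 2b->3 3a->3 3b->2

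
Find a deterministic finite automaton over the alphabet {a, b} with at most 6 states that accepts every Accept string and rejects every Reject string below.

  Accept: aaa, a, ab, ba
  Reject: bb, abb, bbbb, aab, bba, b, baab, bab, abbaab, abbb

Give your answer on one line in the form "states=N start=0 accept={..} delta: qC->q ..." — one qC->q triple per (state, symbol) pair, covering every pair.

states=5 start=0 accept={0,1,3} delta: 0a->1 0b->2 1a->0 1b->0 2a->3 2b->4 3a->0 3b->2 4a->2 4b->0

Grow the machine one transition at a time. Run the examples from 0; the earliest place one falls off (shortest prefix, ties alphabetical) gets sent to the lowest-numbered state that keeps every Accept/Reject pair distinguishable — a pair clashes when both reach the same state with identical unread suffix — and to a fresh state only if none does.
a: 0a undefined. 0a->0: no, ab/aab meet in 0 with "b" left. Open state 1: 0a->1.
b: 0b undefined. 0b->0: no, a/bba meet in 1. 0b->1: no, a/b meet in 1. Open state 2: 0b->2.
aa: 1a undefined. 1a->0: ok.
ab: 1b undefined. 1b->0: ok.
ba: 2a undefined. 2a->0: no, ab/baab meet in 0. 2a->1: no, ab/bab meet in 0. 2a->2: no, ba/abb meet in 2. Open state 3: 2a->3.
bb: 2b undefined. 2b->0: no, aaa/bba meet in 1. 2b->1: no, aaa/bb meet in 1. 2b->2: no, ba/bba meet in 3. 2b->3: no, ba/bb meet in 3. Open state 4: 2b->4.
baa: 3a undefined. 3a->0: ok.
bab: 3b undefined. 3b->0: no, ab/bab meet in 0. 3b->1: no, aaa/bab meet in 1. 3b->2: ok.
bba: 4a undefined. 4a->0: no, ab/bba meet in 0. 4a->1: no, aaa/bba meet in 1. 4a->2: ok.
bbb: 4b undefined. 4b->0: ok.
All examples now run through 5 states with every (state, symbol) defined. Accept strings end in {0,1,3}, Reject strings end in {2,4}; accept={0,1,3}.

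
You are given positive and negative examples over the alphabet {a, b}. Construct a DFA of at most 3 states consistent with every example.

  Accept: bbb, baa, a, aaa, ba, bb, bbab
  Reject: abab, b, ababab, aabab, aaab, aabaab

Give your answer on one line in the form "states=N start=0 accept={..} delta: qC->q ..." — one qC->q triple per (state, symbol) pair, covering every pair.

states=3 start=0 accept={0,2} delta: 0a->0 0b->1 1a->0 1b->2 2a->1 2b->0

Fold the examples into a partial DFA from state 0: repeatedly fix the first undefined (state, symbol) met by the shortest-then-alphabetical prefix, trying targets in increasing order and rejecting any under which an Accept and a Reject string meet in one state with the same remainder; add a state when all current targets are rejected. Accepting states are where Accept strings end.
a: 0a undefined. 0a->0: ok.
b: 0b undefined. 0b->0: no, bbb/abab meet in 0. Open state 1: 0b->1.
ba: 1a undefined. 1a->0: ok.
bb: 1b undefined. 1b->0: no, bbb/abab meet in 1. 1b->1: no, bbb/abab meet in 1. Open state 2: 1b->2.
bba: 2a undefined. 2a->0: no, bbab/abab meet in 1. 2a->1: ok.
bbb: 2b undefined. 2b->0: ok.
All examples now run through 3 states with every (state, symbol) defined. Accept strings end in {0,2}, Reject strings end in {1}; accept={0,2}.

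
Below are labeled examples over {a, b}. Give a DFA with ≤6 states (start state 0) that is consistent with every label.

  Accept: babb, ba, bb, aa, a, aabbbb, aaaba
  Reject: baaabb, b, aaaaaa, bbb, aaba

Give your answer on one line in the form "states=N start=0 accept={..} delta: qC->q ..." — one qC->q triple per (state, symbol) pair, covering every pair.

State merging on the prefix tree: take the shortest (then alphabetical) example prefix whose next move is undefined and point that move at state 0, else 1, else 2, ...; a target is out if some Accept/Reject pair would then sit in one state with the same input left (inseparable). If every existing state is out, open a new one.
a: 0a undefined. 0a->0: no, ba/aaba meet in 0 with "ba" left. Open state 1: 0a->1.
b: 0b undefined. 0b->0: no, bb/b meet in 0. 0b->1: no, a/b meet in 1. Open state 2: 0b->2.
aa: 1a undefined. 1a->0: no, ba/aaba meet in 2 with "a" left. 1a->1: no, aa/aaaaaa meet in 1. 1a->2: no, aa/b meet in 2. Open state 3: 1a->3.
ba: 2a undefined. 2a->0: ok.
bb: 2b undefined. 2b->0: ok.
aaa: 3a undefined. 3a->0: no, babb/aaaaaa meet in 0. 3a->1: no, aa/aaaaaa meet in 3. 3a->2: no, aa/aaaaaa meet in 3. 3a->3: no, aa/aaaaaa meet in 3. Open state 4: 3a->4.
aab: 3b undefined. 3b->0: no, a/aaba meet in 1. 3b->1: no, aa/aaba meet in 3. 3b->2: no, babb/baaabb meet in 0. 3b->3: no, aa/baaabb meet in 3. 3b->4: ok.
aaaa: 4a undefined. 4a->0: no, babb/aaba meet in 0. 4a->1: no, a/aaba meet in 1. 4a->2: no, a/aaaaaa meet in 1. 4a->3: no, aa/aaaaaa meet in 3. 4a->4: ok.
aaab: 4b undefined. 4b->0: no, babb/baaabb meet in 0. 4b->1: no, a/baaabb meet in 1. 4b->2: no, aabbbb/baaabb meet in 2. 4b->3: no, aa/baaabb meet in 3. 4b->4: no, aabbbb/baaabb meet in 4. Open state 5: 4b->5.
aaaba: 5a undefined. 5a->0: ok.
aabbb: 5b undefined. 5b->0: no, aabbbb/b meet in 2. 5b->1: ok.
aabbbb: 1b undefined. 1b->0: ok.
All examples now run through 6 states with every (state, symbol) defined. Accept strings end in {0,1,3}, Reject strings end in {2,4,5}; accept={0,1,3}.

states=6 start=0 accept={0,1,3} delta: 0a->1 0b->2 1a->3 1b->0 2a->0 2b->0 3a->4 3b->4 4a->4 4b->5 5a->0 5b->1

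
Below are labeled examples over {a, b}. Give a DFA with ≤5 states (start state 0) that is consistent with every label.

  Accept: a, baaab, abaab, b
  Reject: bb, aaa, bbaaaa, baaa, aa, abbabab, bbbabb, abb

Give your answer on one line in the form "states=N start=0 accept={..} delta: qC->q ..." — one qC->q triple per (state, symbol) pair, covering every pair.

State merging on the prefix tree: take the shortest (then alphabetical) example prefix whose next move is undefined and point that move at state 0, else 1, else 2, ...; a target is out if some Accept/Reject pair would then sit in one state with the same input left (inseparable). If every existing state is out, open a new one.
a: 0a undefined. 0a->0: no, a/aaa meet in 0. Open state 1: 0a->1.
b: 0b undefined. 0b->0: no, b/bb meet in 0. 0b->1: ok.
aa: 1a undefined. 1a->0: no, a/aaa meet in 1. 1a->1: no, a/aaa meet in 1. Open state 2: 1a->2.
ab: 1b undefined. 1b->0: no, a/abb meet in 1. 1b->1: no, a/bb meet in 1. 1b->2: ok.
aaa: 2a undefined. 2a->0: no, a/baaa meet in 1. 2a->1: no, a/aaa meet in 1. 2a->2: no, baaab/abb meet in 2 with "b" left. Open state 3: 2a->3.
abb: 2b undefined. 2b->0: ok.
abaa: 3a undefined. 3a->0: ok.
abbabab: 3b undefined. 3b->0: ok.
All examples now run through 4 states with every (state, symbol) defined. Accept strings end in {1}, Reject strings end in {0,2,3}; accept={1}.

states=4 start=0 accept={1} delta: 0a->1 0b->1 1a->2 1b->2 2a->3 2b->0 3a->0 3b->0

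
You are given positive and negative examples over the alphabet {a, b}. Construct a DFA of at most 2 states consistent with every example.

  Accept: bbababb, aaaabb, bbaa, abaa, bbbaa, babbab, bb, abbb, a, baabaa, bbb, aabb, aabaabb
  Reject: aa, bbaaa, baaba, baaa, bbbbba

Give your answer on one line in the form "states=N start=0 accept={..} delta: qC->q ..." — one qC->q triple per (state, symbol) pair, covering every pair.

Fold the examples into a partial DFA from state 0: repeatedly fix the first undefined (state, symbol) met by the shortest-then-alphabetical prefix, trying targets in increasing order and rejecting any under which an Accept and a Reject string meet in one state with the same remainder; add a state when all current targets are rejected. Accepting states are where Accept strings end.
a: 0a undefined. 0a->0: no, a/aa meet in 0. Open state 1: 0a->1.
b: 0b undefined. 0b->0: no, bbaa/aa meet in 1 with "a" left. 0b->1: ok.
aa: 1a undefined. 1a->0: ok.
ab: 1b undefined. 1b->0: no, bbababb/bbaaa meet in 1. 1b->1: ok.
All examples now run through 2 states with every (state, symbol) defined. Accept strings end in {1}, Reject strings end in {0}; accept={1}.

states=2 start=0 accept={1} delta: 0a->1 0b->1 1a->0 1b->1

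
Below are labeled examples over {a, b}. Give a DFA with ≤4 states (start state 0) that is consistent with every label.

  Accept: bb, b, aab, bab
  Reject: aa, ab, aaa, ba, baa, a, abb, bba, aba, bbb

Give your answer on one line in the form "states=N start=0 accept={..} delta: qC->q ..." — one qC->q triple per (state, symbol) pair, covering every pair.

Fold the examples into a partial DFA from state 0: repeatedly fix the first undefined (state, symbol) met by the shortest-then-alphabetical prefix, trying targets in increasing order and rejecting any under which an Accept and a Reject string meet in one state with the same remainder; add a state when all current targets are rejected. Accepting states are where Accept strings end.
a: 0a undefined. 0a->0: no, bb/abb meet in 0 with "bb" left. Open state 1: 0a->1.
b: 0b undefined. 0b->0: no, bb/bbb meet in 0. 0b->1: no, bb/ab meet in 1 with "b" left. Open state 2: 0b->2.
aa: 1a undefined. 1a->0: ok.
ab: 1b undefined. 1b->0: no, b/abb meet in 2. 1b->1: ok.
ba: 2a undefined. 2a->0: ok.
bb: 2b undefined. 2b->0: no, bb/aa meet in 0. 2b->1: no, bb/ab meet in 1. 2b->2: no, bb/bbb meet in 2. Open state 3: 2b->3.
bba: 3a undefined. 3a->0: ok.
bbb: 3b undefined. 3b->0: ok.
All examples now run through 4 states with every (state, symbol) defined. Accept strings end in {2,3}, Reject strings end in {0,1}; accept={2,3}.

states=4 start=0 accept={2,3} delta: 0a->1 0b->2 1a->0 1b->1 2a->0 2b->3 3a->0 3b->0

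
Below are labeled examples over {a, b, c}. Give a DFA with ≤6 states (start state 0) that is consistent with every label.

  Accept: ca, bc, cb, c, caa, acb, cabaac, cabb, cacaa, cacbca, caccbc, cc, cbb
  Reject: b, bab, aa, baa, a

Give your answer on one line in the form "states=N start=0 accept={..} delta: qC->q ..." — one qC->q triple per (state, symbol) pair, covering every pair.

Fold the examples into a partial DFA from state 0: repeatedly fix the first undefined (state, symbol) met by the shortest-then-alphabetical prefix, trying targets in increasing order and rejecting any under which an Accept and a Reject string meet in one state with the same remainder; add a state when all current targets are rejected. Accepting states are where Accept strings end.
a: 0a undefined. 0a->0: ok.
b: 0b undefined. 0b->0: ok.
c: 0c undefined. 0c->0: no, ca/b meet in 0. Open state 1: 0c->1.
ca: 1a undefined. 1a->0: no, ca/b meet in 0. 1a->1: ok.
cb: 1b undefined. 1b->0: no, cb/b meet in 0. 1b->1: ok.
cc: 1c undefined. 1c->0: no, cabaac/b meet in 0. 1c->1: ok.
All examples now run through 2 states with every (state, symbol) defined. Accept strings end in {1}, Reject strings end in {0}; accept={1}.

states=2 start=0 accept={1} delta: 0a->0 0b->0 0c->1 1a->1 1b->1 1c->1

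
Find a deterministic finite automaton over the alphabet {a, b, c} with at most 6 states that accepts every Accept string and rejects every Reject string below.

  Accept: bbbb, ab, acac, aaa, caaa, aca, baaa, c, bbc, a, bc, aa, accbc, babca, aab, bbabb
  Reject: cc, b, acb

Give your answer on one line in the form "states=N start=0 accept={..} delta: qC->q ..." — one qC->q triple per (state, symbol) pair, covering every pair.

states=4 start=0 accept={0,1} delta: 0a->1 0b->2 0c->1 1a->1 1b->0 1c->2 2a->0 2b->3 2c->0 3a->2 3b->1 3c->0

Fold the examples into a partial DFA from state 0: repeatedly fix the first undefined (state, symbol) met by the shortest-then-alphabetical prefix, trying targets in increasing order and rejecting any under which an Accept and a Reject string meet in one state with the same remainder; add a state when all current targets are rejected. Accepting states are where Accept strings end.
a: 0a undefined. 0a->0: no, ab/b meet in 0 with "b" left. Open state 1: 0a->1.
b: 0b undefined. 0b->0: no, bbbb/b meet in 0. 0b->1: no, a/b meet in 1. Open state 2: 0b->2.
c: 0c undefined. 0c->0: no, c/cc meet in 0. 0c->1: ok.
aa: 1a undefined. 1a->0: no, aab/b meet in 2. 1a->1: ok.
ab: 1b undefined. 1b->0: ok.
ac: 1c undefined. 1c->0: no, ab/cc meet in 0. 1c->1: no, ab/acb meet in 0. 1c->2: ok.
ba: 2a undefined. 2a->0: ok.
bb: 2b undefined. 2b->0: no, bbbb/acb meet in 0. 2b->1: no, bbbb/cc meet in 2. 2b->2: no, bbbb/cc meet in 2. Open state 3: 2b->3.
bc: 2c undefined. 2c->0: ok.
bba: 3a undefined. 3a->0: no, bbabb/acb meet in 3. 3a->1: no, bbabb/cc meet in 2. 3a->2: ok.
bbb: 3b undefined. 3b->0: no, bbbb/cc meet in 2. 3b->1: ok.
bbc: 3c undefined. 3c->0: ok.
All examples now run through 4 states with every (state, symbol) defined. Accept strings end in {0,1}, Reject strings end in {2,3}; accept={0,1}.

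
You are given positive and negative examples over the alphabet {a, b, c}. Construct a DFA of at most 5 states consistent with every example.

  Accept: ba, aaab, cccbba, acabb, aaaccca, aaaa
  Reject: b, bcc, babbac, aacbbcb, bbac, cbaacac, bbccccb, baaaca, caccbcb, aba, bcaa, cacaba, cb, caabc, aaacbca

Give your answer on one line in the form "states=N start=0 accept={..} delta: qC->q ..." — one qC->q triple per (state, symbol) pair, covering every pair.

State merging on the prefix tree: take the shortest (then alphabetical) example prefix whose next move is undefined and point that move at state 0, else 1, else 2, ...; a target is out if some Accept/Reject pair would then sit in one state with the same input left (inseparable). If every existing state is out, open a new one.
a: 0a undefined. 0a->0: no, ba/aba meet in 0 with "ba" left. Open state 1: 0a->1.
b: 0b undefined. 0b->0: ok.
c: 0c undefined. 0c->0: ok.
aa: 1a undefined. 1a->0: no, aaaa/b meet in 0. 1a->1: no, ba/bcaa meet in 1. Open state 2: 1a->2.
ab: 1b undefined. 1b->0: no, ba/aba meet in 1. 1b->1: ok.
ac: 1c undefined. 1c->0: ok.
aaa: 2a undefined. 2a->0: no, ba/baaaca meet in 1. 2a->1: no, ba/baaaca meet in 1. 2a->2: no, aaaa/aba meet in 2. Open state 3: 2a->3.
aac: 2c undefined. 2c->0: ok.
aaaa: 3a undefined. 3a->0: no, aaaa/b meet in 0. 3a->1: ok.
aaab: 3b undefined. 3b->0: no, aaab/b meet in 0. 3b->1: ok.
aaac: 3c undefined. 3c->0: no, ba/baaaca meet in 1. 3c->1: no, ba/aaacbca meet in 1. 3c->2: ok.
caab: 2b undefined. 2b->0: no, ba/aaacbca meet in 1. 2b->1: no, ba/aaacbca meet in 1. 2b->2: no, ba/aaacbca meet in 1. 2b->3: ok.
All examples now run through 4 states with every (state, symbol) defined. Accept strings end in {1}, Reject strings end in {0,2,3}; accept={1}.

states=4 start=0 accept={1} delta: 0a->1 0b->0 0c->0 1a->2 1b->1 1c->0 2a->3 2b->3 2c->0 3a->1 3b->1 3c->2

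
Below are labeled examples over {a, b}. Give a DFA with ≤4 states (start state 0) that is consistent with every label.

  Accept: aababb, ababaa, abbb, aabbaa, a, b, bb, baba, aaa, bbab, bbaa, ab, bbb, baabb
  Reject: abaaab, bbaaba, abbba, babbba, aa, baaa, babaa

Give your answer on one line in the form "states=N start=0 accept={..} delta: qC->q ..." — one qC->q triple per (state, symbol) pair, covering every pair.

Grow the machine one transition at a time. Run the examples from 0; the earliest place one falls off (shortest prefix, ties alphabetical) gets sent to the lowest-numbered state that keeps every Accept/Reject pair distinguishable — a pair clashes when both reach the same state with identical unread suffix — and to a fresh state only if none does.
a: 0a undefined. 0a->0: no, ababaa/babaa meet in 0 with "babaa" left. Open state 1: 0a->1.
b: 0b undefined. 0b->0: no, aaa/baaa meet in 1 with "aa" left. 0b->1: ok.
aa: 1a undefined. 1a->0: no, a/babaa meet in 1. 1a->1: no, a/aa meet in 1. Open state 2: 1a->2.
ab: 1b undefined. 1b->0: no, ababaa/aa meet in 2. 1b->1: no, ababaa/babaa meet in 2 with "baa" left. 1b->2: no, bb/aa meet in 2. Open state 3: 1b->3.
aaa: 2a undefined. 2a->0: no, a/baaa meet in 1. 2a->1: ok.
aab: 2b undefined. 2b->0: ok.
aba: 3a undefined. 3a->0: ok.
abb: 3b undefined. 3b->0: no, aababb/abaaab meet in 0. 3b->1: ok.
All examples now run through 4 states with every (state, symbol) defined. Accept strings end in {1,3}, Reject strings end in {0,2}; accept={1,3}.

states=4 start=0 accept={1,3} delta: 0a->1 0b->1 1a->2 1b->3 2a->1 2b->0 3a->0 3b->1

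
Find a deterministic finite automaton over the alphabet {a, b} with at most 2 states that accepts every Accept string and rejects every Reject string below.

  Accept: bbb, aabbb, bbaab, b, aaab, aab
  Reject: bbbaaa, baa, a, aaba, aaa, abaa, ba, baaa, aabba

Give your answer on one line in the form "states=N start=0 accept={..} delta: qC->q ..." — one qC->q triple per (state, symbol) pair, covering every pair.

states=2 start=0 accept={1} delta: 0a->0 0b->1 1a->0 1b->0

State merging on the prefix tree: take the shortest (then alphabetical) example prefix whose next move is undefined and point that move at state 0, else 1, else 2, ...; a target is out if some Accept/Reject pair would then sit in one state with the same input left (inseparable). If every existing state is out, open a new one.
a: 0a undefined. 0a->0: ok.
b: 0b undefined. 0b->0: no, bbb/bbbaaa meet in 0. Open state 1: 0b->1.
ba: 1a undefined. 1a->0: ok.
bb: 1b undefined. 1b->0: ok.
All examples now run through 2 states with every (state, symbol) defined. Accept strings end in {1}, Reject strings end in {0}; accept={1}.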